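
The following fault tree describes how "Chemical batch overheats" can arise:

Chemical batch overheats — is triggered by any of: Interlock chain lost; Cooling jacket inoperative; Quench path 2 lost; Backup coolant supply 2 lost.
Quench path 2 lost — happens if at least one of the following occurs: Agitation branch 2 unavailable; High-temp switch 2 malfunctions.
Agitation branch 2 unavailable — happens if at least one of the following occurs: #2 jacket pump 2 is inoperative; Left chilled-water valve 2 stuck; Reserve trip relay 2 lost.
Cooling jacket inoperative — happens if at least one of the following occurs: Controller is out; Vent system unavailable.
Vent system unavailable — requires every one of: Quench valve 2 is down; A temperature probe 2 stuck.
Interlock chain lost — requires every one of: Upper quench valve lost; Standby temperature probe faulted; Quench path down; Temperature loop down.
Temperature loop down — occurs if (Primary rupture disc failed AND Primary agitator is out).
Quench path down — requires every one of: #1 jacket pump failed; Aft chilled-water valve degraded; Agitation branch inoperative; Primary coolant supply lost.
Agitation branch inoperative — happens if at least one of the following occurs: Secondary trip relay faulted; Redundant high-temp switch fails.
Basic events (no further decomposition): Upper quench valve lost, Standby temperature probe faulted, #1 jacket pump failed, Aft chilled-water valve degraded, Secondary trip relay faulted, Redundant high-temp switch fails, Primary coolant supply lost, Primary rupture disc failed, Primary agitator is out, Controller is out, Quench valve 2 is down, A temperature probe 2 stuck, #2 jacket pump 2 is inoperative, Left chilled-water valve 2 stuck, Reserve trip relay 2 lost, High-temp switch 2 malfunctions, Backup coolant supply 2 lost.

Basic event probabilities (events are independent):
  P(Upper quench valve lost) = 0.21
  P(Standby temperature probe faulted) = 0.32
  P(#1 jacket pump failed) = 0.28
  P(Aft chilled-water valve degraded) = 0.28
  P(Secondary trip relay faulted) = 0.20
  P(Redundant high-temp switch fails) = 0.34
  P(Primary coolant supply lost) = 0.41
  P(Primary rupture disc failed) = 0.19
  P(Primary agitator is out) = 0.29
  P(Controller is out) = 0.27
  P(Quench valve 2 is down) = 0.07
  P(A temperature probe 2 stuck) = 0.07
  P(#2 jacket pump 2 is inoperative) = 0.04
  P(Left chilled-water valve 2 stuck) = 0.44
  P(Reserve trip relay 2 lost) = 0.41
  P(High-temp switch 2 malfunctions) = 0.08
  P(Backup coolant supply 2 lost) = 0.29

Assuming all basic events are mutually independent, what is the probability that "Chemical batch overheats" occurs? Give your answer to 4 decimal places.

P(Agitation branch inoperative) [OR] = 1 − (1−0.20) × (1−0.34) = 0.472000
P(Quench path down) [AND] = 0.28 × 0.28 × 0.472000 × 0.41 = 0.015172
P(Temperature loop down) [AND] = 0.19 × 0.29 = 0.055100
P(Interlock chain lost) [AND] = 0.21 × 0.32 × 0.015172 × 0.055100 = 0.000056
P(Vent system unavailable) [AND] = 0.07 × 0.07 = 0.004900
P(Cooling jacket inoperative) [OR] = 1 − (1−0.27) × (1−0.004900) = 0.273577
P(Agitation branch 2 unavailable) [OR] = 1 − (1−0.04) × (1−0.44) × (1−0.41) = 0.682816
P(Quench path 2 lost) [OR] = 1 − (1−0.682816) × (1−0.08) = 0.708191
P(Chemical batch overheats) [OR] = 1 − (1−0.000056) × (1−0.273577) × (1−0.708191) × (1−0.29) = 0.849505
Rounded to 4 decimal places: P(Chemical batch overheats) ≈ 0.8495.

0.8495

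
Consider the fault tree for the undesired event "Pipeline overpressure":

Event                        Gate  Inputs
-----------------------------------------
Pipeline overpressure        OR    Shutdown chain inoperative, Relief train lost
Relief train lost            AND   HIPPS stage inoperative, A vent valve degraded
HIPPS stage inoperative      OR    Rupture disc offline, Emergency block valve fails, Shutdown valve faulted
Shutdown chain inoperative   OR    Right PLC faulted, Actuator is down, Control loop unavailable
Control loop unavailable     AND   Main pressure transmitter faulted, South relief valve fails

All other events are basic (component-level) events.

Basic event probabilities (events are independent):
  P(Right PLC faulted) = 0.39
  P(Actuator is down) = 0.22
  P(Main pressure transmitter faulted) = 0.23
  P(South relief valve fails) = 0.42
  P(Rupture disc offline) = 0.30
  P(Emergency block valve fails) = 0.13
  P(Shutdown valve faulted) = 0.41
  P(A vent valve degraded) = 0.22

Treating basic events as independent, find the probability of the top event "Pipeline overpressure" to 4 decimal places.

0.6307

P(Control loop unavailable) [AND] = 0.23 × 0.42 = 0.096600
P(Shutdown chain inoperative) [OR] = 1 − (1−0.39) × (1−0.22) × (1−0.096600) = 0.570162
P(HIPPS stage inoperative) [OR] = 1 − (1−0.30) × (1−0.13) × (1−0.41) = 0.640690
P(Relief train lost) [AND] = 0.640690 × 0.22 = 0.140952
P(Pipeline overpressure) [OR] = 1 − (1−0.570162) × (1−0.140952) = 0.630749
Rounded to 4 decimal places: P(Pipeline overpressure) ≈ 0.6307.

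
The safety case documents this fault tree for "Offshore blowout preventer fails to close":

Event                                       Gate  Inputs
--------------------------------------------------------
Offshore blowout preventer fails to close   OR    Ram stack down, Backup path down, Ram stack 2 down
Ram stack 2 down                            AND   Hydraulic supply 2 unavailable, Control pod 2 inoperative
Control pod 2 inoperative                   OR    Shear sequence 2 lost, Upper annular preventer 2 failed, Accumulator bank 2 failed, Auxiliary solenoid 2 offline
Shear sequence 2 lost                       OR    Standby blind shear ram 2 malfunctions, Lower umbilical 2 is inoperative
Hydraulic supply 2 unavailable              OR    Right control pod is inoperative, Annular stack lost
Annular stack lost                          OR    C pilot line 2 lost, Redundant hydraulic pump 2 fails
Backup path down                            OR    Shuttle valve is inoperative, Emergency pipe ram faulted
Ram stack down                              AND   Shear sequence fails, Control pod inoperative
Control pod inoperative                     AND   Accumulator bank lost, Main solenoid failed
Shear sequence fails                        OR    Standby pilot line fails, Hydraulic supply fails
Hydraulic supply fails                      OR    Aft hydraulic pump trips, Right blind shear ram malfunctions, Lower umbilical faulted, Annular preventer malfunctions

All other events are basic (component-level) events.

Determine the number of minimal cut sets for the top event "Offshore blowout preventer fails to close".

22

Hydraulic supply fails [OR]: union of children's cut sets → 4 cut set(s).
Shear sequence fails [OR]: union of children's cut sets → 5 cut set(s).
Control pod inoperative [AND]: one cut set from each child combined → 1 × 1 = 1 cut set(s).
Ram stack down [AND]: one cut set from each child combined → 5 × 1 = 5 cut set(s).
Backup path down [OR]: union of children's cut sets → 2 cut set(s).
Annular stack lost [OR]: union of children's cut sets → 2 cut set(s).
Hydraulic supply 2 unavailable [OR]: union of children's cut sets → 3 cut set(s).
Shear sequence 2 lost [OR]: union of children's cut sets → 2 cut set(s).
Control pod 2 inoperative [OR]: union of children's cut sets → 5 cut set(s).
Ram stack 2 down [AND]: one cut set from each child combined → 3 × 5 = 15 cut set(s).
Offshore blowout preventer fails to close [OR]: union of children's cut sets → 22 cut set(s).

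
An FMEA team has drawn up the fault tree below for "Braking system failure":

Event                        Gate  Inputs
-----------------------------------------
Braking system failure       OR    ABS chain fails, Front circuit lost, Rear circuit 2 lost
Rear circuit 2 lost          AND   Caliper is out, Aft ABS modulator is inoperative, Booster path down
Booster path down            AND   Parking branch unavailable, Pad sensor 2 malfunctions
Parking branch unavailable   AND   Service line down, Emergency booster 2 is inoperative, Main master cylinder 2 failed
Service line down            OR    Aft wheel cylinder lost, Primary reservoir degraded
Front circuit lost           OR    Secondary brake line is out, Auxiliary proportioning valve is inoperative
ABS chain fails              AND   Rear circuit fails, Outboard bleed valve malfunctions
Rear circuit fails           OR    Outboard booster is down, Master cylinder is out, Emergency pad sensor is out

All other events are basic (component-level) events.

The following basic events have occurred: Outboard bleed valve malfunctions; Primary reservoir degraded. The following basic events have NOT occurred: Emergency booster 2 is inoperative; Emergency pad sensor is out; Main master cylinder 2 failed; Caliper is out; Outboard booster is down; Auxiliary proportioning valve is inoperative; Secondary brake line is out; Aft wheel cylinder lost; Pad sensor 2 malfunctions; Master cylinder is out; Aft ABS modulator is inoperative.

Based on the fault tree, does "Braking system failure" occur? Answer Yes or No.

Rear circuit fails [OR]: Outboard booster is down=not, Master cylinder is out=not, Emergency pad sensor is out=not → no input occurs → does not occur.
ABS chain fails [AND]: Rear circuit fails=not, Outboard bleed valve malfunctions=occurs → not all inputs occur → does not occur.
Front circuit lost [OR]: Secondary brake line is out=not, Auxiliary proportioning valve is inoperative=not → no input occurs → does not occur.
Service line down [OR]: Aft wheel cylinder lost=not, Primary reservoir degraded=occurs → at least one input occurs → occurs.
Parking branch unavailable [AND]: Service line down=occurs, Emergency booster 2 is inoperative=not, Main master cylinder 2 failed=not → not all inputs occur → does not occur.
Booster path down [AND]: Parking branch unavailable=not, Pad sensor 2 malfunctions=not → not all inputs occur → does not occur.
Rear circuit 2 lost [AND]: Caliper is out=not, Aft ABS modulator is inoperative=not, Booster path down=not → not all inputs occur → does not occur.
Braking system failure [OR]: ABS chain fails=not, Front circuit lost=not, Rear circuit 2 lost=not → no input occurs → does not occur.

No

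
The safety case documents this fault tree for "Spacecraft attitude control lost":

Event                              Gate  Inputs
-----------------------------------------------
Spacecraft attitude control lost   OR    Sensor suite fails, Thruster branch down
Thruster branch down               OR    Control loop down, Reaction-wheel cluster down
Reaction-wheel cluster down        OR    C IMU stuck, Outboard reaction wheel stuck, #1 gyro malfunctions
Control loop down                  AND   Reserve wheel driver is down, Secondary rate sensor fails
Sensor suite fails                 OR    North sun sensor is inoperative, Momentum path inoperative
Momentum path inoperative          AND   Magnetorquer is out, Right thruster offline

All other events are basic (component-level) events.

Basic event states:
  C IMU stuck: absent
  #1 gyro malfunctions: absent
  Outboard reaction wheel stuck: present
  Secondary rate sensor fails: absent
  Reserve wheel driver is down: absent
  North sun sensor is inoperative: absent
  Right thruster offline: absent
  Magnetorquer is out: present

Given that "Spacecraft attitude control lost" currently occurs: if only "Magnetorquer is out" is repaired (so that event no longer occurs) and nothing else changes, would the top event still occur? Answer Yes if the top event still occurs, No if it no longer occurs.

Yes

Counterfactual: set "Magnetorquer is out" to not occurred.
Momentum path inoperative [AND]: Magnetorquer is out=not, Right thruster offline=not → not all inputs occur → does not occur.
Sensor suite fails [OR]: North sun sensor is inoperative=not, Momentum path inoperative=not → no input occurs → does not occur.
Control loop down [AND]: Reserve wheel driver is down=not, Secondary rate sensor fails=not → not all inputs occur → does not occur.
Reaction-wheel cluster down [OR]: C IMU stuck=not, Outboard reaction wheel stuck=occurs, #1 gyro malfunctions=not → at least one input occurs → occurs.
Thruster branch down [OR]: Control loop down=not, Reaction-wheel cluster down=occurs → at least one input occurs → occurs.
Spacecraft attitude control lost [OR]: Sensor suite fails=not, Thruster branch down=occurs → at least one input occurs → occurs.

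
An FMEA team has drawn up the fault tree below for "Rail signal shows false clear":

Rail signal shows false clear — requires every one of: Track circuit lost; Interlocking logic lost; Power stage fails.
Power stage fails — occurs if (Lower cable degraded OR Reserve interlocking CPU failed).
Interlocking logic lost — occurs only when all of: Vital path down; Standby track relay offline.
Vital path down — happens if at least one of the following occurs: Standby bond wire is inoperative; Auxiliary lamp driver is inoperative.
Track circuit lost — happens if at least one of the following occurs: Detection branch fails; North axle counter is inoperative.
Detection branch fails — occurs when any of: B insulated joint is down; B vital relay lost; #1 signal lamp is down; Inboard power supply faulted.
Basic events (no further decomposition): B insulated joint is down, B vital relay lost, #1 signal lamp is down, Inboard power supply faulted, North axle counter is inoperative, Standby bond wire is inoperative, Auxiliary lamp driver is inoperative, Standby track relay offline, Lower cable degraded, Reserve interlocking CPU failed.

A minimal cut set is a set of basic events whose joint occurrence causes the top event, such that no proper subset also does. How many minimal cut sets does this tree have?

20

Detection branch fails [OR]: union of children's cut sets → 4 cut set(s).
Track circuit lost [OR]: union of children's cut sets → 5 cut set(s).
Vital path down [OR]: union of children's cut sets → 2 cut set(s).
Interlocking logic lost [AND]: one cut set from each child combined → 2 × 1 = 2 cut set(s).
Power stage fails [OR]: union of children's cut sets → 2 cut set(s).
Rail signal shows false clear [AND]: one cut set from each child combined → 5 × 2 × 2 = 20 cut set(s).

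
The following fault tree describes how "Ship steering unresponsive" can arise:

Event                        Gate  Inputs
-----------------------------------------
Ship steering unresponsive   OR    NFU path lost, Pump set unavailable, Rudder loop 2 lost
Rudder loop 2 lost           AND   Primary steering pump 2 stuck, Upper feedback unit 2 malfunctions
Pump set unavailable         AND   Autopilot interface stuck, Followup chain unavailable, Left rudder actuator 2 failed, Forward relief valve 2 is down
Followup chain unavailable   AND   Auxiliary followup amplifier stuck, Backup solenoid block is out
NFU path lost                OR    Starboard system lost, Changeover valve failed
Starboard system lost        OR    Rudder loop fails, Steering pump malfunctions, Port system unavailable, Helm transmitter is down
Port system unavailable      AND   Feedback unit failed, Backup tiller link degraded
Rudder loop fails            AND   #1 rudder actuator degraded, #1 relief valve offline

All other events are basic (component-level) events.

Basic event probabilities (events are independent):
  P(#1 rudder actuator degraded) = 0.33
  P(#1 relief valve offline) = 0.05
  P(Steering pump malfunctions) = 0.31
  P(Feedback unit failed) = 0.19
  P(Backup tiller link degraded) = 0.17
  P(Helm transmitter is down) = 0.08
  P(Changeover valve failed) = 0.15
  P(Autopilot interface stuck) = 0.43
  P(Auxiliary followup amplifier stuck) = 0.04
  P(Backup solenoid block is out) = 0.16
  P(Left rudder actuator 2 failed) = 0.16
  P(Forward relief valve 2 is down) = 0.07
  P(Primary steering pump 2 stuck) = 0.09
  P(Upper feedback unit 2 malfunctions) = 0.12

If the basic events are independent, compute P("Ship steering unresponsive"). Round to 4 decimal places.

P(Rudder loop fails) [AND] = 0.33 × 0.05 = 0.016500
P(Port system unavailable) [AND] = 0.19 × 0.17 = 0.032300
P(Starboard system lost) [OR] = 1 − (1−0.016500) × (1−0.31) × (1−0.032300) × (1−0.08) = 0.395840
P(NFU path lost) [OR] = 1 − (1−0.395840) × (1−0.15) = 0.486464
P(Followup chain unavailable) [AND] = 0.04 × 0.16 = 0.006400
P(Pump set unavailable) [AND] = 0.43 × 0.006400 × 0.16 × 0.07 = 0.000031
P(Rudder loop 2 lost) [AND] = 0.09 × 0.12 = 0.010800
P(Ship steering unresponsive) [OR] = 1 − (1−0.486464) × (1−0.000031) × (1−0.010800) = 0.492026
Rounded to 4 decimal places: P(Ship steering unresponsive) ≈ 0.4920.

0.4920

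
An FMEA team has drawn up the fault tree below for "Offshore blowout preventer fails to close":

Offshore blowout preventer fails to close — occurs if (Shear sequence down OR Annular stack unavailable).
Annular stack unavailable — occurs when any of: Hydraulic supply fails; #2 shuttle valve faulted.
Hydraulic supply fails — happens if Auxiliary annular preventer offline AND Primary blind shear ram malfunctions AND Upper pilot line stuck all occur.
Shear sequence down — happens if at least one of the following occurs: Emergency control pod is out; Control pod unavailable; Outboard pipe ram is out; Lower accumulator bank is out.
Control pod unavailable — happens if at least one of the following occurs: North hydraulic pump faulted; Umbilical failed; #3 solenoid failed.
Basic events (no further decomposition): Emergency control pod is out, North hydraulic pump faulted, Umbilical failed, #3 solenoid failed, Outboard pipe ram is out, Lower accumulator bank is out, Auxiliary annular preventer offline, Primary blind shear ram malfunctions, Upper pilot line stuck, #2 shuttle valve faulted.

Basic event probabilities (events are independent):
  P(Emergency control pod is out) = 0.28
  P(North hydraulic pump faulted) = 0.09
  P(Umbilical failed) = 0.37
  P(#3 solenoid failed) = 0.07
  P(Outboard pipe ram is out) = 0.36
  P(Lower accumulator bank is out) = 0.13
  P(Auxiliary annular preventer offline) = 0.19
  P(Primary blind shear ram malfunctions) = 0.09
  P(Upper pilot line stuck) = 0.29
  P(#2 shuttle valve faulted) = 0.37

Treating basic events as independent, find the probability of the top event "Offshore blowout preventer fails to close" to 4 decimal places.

P(Control pod unavailable) [OR] = 1 − (1−0.09) × (1−0.37) × (1−0.07) = 0.466831
P(Shear sequence down) [OR] = 1 − (1−0.28) × (1−0.466831) × (1−0.36) × (1−0.13) = 0.786255
P(Hydraulic supply fails) [AND] = 0.19 × 0.09 × 0.29 = 0.004959
P(Annular stack unavailable) [OR] = 1 − (1−0.004959) × (1−0.37) = 0.373124
P(Offshore blowout preventer fails to close) [OR] = 1 − (1−0.786255) × (1−0.373124) = 0.866008
Rounded to 4 decimal places: P(Offshore blowout preventer fails to close) ≈ 0.8660.

0.8660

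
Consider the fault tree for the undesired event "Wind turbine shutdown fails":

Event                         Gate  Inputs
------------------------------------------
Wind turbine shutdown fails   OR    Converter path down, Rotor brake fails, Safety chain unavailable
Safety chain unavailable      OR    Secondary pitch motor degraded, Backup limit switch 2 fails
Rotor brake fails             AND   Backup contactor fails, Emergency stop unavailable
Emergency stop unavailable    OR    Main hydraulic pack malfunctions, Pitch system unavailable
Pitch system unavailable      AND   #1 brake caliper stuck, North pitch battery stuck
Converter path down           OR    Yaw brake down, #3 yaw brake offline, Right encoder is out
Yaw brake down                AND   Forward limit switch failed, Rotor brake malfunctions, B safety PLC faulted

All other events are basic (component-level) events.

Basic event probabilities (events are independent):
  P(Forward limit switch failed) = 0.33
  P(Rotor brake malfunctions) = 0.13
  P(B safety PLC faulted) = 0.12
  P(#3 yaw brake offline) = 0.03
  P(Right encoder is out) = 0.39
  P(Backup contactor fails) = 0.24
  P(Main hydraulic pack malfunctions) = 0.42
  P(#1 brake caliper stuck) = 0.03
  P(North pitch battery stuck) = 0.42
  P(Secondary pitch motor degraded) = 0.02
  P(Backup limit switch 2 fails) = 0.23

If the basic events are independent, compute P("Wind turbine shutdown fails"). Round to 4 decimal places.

P(Yaw brake down) [AND] = 0.33 × 0.13 × 0.12 = 0.005148
P(Converter path down) [OR] = 1 − (1−0.005148) × (1−0.03) × (1−0.39) = 0.411346
P(Pitch system unavailable) [AND] = 0.03 × 0.42 = 0.012600
P(Emergency stop unavailable) [OR] = 1 − (1−0.42) × (1−0.012600) = 0.427308
P(Rotor brake fails) [AND] = 0.24 × 0.427308 = 0.102554
P(Safety chain unavailable) [OR] = 1 − (1−0.02) × (1−0.23) = 0.245400
P(Wind turbine shutdown fails) [OR] = 1 − (1−0.411346) × (1−0.102554) × (1−0.245400) = 0.601356
Rounded to 4 decimal places: P(Wind turbine shutdown fails) ≈ 0.6014.

0.6014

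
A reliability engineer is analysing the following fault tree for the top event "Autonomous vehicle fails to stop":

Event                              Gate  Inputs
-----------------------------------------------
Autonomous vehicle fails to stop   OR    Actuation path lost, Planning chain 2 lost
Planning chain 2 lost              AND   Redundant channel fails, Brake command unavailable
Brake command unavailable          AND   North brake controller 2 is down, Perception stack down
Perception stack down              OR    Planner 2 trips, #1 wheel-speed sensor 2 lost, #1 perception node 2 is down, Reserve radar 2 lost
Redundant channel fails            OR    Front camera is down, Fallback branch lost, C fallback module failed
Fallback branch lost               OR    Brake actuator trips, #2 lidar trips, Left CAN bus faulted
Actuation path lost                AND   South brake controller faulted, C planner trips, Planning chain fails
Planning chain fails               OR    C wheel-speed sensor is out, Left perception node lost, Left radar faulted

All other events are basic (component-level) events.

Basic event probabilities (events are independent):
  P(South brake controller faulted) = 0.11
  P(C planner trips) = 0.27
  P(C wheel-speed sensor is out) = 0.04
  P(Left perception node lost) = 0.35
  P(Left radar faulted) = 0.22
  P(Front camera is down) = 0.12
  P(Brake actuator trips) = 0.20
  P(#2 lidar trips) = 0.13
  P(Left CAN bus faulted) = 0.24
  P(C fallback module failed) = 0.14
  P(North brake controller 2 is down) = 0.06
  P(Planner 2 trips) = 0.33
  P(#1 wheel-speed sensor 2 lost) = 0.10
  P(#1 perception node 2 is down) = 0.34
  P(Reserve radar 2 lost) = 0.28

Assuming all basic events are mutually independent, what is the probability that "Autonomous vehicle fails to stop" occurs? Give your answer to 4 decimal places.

0.0405

P(Planning chain fails) [OR] = 1 − (1−0.04) × (1−0.35) × (1−0.22) = 0.513280
P(Actuation path lost) [AND] = 0.11 × 0.27 × 0.513280 = 0.015244
P(Fallback branch lost) [OR] = 1 − (1−0.20) × (1−0.13) × (1−0.24) = 0.471040
P(Redundant channel fails) [OR] = 1 − (1−0.12) × (1−0.471040) × (1−0.14) = 0.599683
P(Perception stack down) [OR] = 1 − (1−0.33) × (1−0.10) × (1−0.34) × (1−0.28) = 0.713454
P(Brake command unavailable) [AND] = 0.06 × 0.713454 = 0.042807
P(Planning chain 2 lost) [AND] = 0.599683 × 0.042807 = 0.025671
P(Autonomous vehicle fails to stop) [OR] = 1 − (1−0.015244) × (1−0.025671) = 0.040524
Rounded to 4 decimal places: P(Autonomous vehicle fails to stop) ≈ 0.0405.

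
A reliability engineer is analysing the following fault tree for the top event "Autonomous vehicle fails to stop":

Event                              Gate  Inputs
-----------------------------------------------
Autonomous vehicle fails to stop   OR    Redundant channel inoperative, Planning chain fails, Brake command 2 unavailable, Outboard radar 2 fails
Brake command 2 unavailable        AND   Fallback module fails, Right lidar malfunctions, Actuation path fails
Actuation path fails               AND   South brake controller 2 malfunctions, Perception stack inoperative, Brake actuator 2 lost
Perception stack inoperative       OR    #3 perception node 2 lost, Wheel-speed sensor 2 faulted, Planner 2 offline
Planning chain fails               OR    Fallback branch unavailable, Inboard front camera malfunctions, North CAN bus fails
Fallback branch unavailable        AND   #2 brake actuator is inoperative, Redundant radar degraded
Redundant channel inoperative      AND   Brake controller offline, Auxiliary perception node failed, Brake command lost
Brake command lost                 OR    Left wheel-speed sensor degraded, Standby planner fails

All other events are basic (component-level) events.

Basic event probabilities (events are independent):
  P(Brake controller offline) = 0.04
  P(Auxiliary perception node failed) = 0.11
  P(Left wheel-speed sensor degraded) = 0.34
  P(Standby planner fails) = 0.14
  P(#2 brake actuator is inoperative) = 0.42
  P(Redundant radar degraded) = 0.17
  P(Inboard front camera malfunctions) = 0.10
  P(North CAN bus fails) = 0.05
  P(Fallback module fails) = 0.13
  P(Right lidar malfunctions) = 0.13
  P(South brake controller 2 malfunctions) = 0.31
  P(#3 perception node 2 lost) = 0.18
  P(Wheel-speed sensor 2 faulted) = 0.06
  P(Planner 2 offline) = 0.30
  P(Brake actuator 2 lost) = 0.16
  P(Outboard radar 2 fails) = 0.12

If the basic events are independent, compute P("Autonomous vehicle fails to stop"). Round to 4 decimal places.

0.3029

P(Brake command lost) [OR] = 1 − (1−0.34) × (1−0.14) = 0.432400
P(Redundant channel inoperative) [AND] = 0.04 × 0.11 × 0.432400 = 0.001903
P(Fallback branch unavailable) [AND] = 0.42 × 0.17 = 0.071400
P(Planning chain fails) [OR] = 1 − (1−0.071400) × (1−0.10) × (1−0.05) = 0.206047
P(Perception stack inoperative) [OR] = 1 − (1−0.18) × (1−0.06) × (1−0.30) = 0.460440
P(Actuation path fails) [AND] = 0.31 × 0.460440 × 0.16 = 0.022838
P(Brake command 2 unavailable) [AND] = 0.13 × 0.13 × 0.022838 = 0.000386
P(Autonomous vehicle fails to stop) [OR] = 1 − (1−0.001903) × (1−0.206047) × (1−0.000386) × (1−0.12) = 0.302920
Rounded to 4 decimal places: P(Autonomous vehicle fails to stop) ≈ 0.3029.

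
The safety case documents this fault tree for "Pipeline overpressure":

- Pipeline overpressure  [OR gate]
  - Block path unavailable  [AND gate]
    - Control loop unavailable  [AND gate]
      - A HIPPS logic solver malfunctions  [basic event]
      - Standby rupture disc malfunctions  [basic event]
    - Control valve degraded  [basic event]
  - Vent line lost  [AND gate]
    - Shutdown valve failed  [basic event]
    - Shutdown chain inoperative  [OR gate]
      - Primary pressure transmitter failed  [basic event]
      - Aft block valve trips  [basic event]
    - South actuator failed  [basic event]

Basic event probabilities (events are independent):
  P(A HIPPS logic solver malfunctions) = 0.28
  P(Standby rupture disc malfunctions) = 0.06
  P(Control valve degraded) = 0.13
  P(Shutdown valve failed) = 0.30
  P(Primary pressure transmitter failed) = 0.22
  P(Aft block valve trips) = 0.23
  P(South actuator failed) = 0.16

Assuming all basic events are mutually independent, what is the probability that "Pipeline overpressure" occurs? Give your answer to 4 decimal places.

P(Control loop unavailable) [AND] = 0.28 × 0.06 = 0.016800
P(Block path unavailable) [AND] = 0.016800 × 0.13 = 0.002184
P(Shutdown chain inoperative) [OR] = 1 − (1−0.22) × (1−0.23) = 0.399400
P(Vent line lost) [AND] = 0.30 × 0.399400 × 0.16 = 0.019171
P(Pipeline overpressure) [OR] = 1 − (1−0.002184) × (1−0.019171) = 0.021313
Rounded to 4 decimal places: P(Pipeline overpressure) ≈ 0.0213.

0.0213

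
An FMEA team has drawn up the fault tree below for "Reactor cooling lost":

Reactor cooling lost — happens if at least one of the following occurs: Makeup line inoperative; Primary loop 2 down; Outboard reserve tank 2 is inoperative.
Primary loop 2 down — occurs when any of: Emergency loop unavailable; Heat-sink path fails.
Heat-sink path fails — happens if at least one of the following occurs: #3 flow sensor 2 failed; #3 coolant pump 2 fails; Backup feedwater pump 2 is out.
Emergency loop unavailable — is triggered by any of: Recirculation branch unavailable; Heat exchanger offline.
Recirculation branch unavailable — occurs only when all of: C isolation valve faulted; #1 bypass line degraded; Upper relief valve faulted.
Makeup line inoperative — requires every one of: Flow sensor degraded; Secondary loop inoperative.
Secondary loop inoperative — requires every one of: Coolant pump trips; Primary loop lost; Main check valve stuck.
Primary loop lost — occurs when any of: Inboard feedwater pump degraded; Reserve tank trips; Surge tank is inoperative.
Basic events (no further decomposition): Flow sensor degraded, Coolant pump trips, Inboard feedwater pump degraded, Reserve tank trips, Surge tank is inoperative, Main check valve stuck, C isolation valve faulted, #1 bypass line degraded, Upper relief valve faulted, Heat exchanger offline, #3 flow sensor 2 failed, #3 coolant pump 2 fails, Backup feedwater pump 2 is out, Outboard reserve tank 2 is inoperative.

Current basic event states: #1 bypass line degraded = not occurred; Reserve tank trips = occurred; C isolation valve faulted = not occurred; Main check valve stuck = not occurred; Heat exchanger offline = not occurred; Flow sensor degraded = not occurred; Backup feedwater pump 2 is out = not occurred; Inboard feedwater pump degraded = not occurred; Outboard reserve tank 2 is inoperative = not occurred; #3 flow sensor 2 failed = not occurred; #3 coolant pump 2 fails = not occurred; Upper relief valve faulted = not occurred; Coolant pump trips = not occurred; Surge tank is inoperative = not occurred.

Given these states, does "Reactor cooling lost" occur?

Primary loop lost [OR]: Inboard feedwater pump degraded=not, Reserve tank trips=occurs, Surge tank is inoperative=not → at least one input occurs → occurs.
Secondary loop inoperative [AND]: Coolant pump trips=not, Primary loop lost=occurs, Main check valve stuck=not → not all inputs occur → does not occur.
Makeup line inoperative [AND]: Flow sensor degraded=not, Secondary loop inoperative=not → not all inputs occur → does not occur.
Recirculation branch unavailable [AND]: C isolation valve faulted=not, #1 bypass line degraded=not, Upper relief valve faulted=not → not all inputs occur → does not occur.
Emergency loop unavailable [OR]: Recirculation branch unavailable=not, Heat exchanger offline=not → no input occurs → does not occur.
Heat-sink path fails [OR]: #3 flow sensor 2 failed=not, #3 coolant pump 2 fails=not, Backup feedwater pump 2 is out=not → no input occurs → does not occur.
Primary loop 2 down [OR]: Emergency loop unavailable=not, Heat-sink path fails=not → no input occurs → does not occur.
Reactor cooling lost [OR]: Makeup line inoperative=not, Primary loop 2 down=not, Outboard reserve tank 2 is inoperative=not → no input occurs → does not occur.

No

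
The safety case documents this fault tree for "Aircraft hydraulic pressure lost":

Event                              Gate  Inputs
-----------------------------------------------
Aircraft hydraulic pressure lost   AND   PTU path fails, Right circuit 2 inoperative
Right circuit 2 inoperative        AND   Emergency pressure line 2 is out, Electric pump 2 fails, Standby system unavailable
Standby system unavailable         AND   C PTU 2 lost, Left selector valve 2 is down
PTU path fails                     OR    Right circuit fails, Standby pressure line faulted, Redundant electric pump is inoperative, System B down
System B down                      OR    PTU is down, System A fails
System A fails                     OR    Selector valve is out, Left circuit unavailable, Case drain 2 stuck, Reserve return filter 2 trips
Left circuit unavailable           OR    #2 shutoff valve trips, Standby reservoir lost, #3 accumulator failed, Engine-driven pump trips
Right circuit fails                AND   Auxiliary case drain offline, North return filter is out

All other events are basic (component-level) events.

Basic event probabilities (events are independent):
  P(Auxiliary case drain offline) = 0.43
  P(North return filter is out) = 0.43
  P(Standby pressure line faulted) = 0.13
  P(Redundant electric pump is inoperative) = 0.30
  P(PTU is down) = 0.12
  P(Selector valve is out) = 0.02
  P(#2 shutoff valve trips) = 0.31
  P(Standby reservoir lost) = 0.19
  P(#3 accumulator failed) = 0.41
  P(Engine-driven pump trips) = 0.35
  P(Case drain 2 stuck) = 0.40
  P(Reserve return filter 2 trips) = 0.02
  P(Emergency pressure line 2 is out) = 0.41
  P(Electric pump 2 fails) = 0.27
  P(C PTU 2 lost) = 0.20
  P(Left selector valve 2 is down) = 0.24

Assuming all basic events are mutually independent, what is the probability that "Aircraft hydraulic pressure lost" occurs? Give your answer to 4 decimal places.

0.0050

P(Right circuit fails) [AND] = 0.43 × 0.43 = 0.184900
P(Left circuit unavailable) [OR] = 1 − (1−0.31) × (1−0.19) × (1−0.41) × (1−0.35) = 0.785662
P(System A fails) [OR] = 1 − (1−0.02) × (1−0.785662) × (1−0.40) × (1−0.02) = 0.876490
P(System B down) [OR] = 1 − (1−0.12) × (1−0.876490) = 0.891311
P(PTU path fails) [OR] = 1 − (1−0.184900) × (1−0.13) × (1−0.30) × (1−0.891311) = 0.946047
P(Standby system unavailable) [AND] = 0.20 × 0.24 = 0.048000
P(Right circuit 2 inoperative) [AND] = 0.41 × 0.27 × 0.048000 = 0.005314
P(Aircraft hydraulic pressure lost) [AND] = 0.946047 × 0.005314 = 0.005027
Rounded to 4 decimal places: P(Aircraft hydraulic pressure lost) ≈ 0.0050.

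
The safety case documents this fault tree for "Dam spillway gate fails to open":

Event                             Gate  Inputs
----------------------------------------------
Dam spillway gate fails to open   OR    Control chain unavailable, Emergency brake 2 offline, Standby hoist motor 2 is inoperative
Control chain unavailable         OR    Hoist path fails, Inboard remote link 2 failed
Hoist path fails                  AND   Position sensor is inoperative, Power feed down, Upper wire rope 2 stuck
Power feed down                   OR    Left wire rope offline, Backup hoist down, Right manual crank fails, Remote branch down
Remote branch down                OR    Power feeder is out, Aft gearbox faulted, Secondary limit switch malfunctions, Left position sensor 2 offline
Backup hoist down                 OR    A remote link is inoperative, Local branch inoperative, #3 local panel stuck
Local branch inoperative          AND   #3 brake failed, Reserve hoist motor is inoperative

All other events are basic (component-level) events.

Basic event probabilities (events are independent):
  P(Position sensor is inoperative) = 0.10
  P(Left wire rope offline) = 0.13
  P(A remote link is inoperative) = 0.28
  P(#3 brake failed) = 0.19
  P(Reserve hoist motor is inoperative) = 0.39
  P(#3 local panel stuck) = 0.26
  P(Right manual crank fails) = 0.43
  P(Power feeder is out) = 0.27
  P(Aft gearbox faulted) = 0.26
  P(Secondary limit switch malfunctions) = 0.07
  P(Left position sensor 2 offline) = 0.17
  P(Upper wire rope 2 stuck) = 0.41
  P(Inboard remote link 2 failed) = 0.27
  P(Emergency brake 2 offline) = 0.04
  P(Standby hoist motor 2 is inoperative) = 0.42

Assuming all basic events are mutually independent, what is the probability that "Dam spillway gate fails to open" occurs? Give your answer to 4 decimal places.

P(Local branch inoperative) [AND] = 0.19 × 0.39 = 0.074100
P(Backup hoist down) [OR] = 1 − (1−0.28) × (1−0.074100) × (1−0.26) = 0.506680
P(Remote branch down) [OR] = 1 − (1−0.27) × (1−0.26) × (1−0.07) × (1−0.17) = 0.583020
P(Power feed down) [OR] = 1 − (1−0.13) × (1−0.506680) × (1−0.43) × (1−0.583020) = 0.897991
P(Hoist path fails) [AND] = 0.10 × 0.897991 × 0.41 = 0.036818
P(Control chain unavailable) [OR] = 1 − (1−0.036818) × (1−0.27) = 0.296877
P(Dam spillway gate fails to open) [OR] = 1 − (1−0.296877) × (1−0.04) × (1−0.42) = 0.608501
Rounded to 4 decimal places: P(Dam spillway gate fails to open) ≈ 0.6085.

0.6085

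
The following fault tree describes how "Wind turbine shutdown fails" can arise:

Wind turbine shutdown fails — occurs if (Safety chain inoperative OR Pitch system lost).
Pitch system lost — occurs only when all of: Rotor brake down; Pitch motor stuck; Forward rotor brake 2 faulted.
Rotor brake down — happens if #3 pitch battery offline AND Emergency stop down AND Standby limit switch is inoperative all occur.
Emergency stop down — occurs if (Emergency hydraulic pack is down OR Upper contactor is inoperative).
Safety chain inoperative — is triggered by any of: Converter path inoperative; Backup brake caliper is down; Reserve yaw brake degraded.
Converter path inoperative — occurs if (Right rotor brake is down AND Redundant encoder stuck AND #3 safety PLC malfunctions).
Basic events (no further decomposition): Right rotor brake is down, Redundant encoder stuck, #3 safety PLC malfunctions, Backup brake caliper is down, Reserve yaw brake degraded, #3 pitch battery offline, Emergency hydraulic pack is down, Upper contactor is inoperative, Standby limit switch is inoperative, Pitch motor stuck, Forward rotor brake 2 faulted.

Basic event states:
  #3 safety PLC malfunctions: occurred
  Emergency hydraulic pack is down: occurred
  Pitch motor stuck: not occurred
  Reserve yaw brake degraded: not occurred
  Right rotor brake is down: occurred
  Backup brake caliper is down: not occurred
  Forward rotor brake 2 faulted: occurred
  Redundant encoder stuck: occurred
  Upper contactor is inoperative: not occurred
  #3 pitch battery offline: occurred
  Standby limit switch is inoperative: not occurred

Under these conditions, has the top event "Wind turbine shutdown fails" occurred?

Converter path inoperative [AND]: Right rotor brake is down=occurs, Redundant encoder stuck=occurs, #3 safety PLC malfunctions=occurs → all inputs occur → occurs.
Safety chain inoperative [OR]: Converter path inoperative=occurs, Backup brake caliper is down=not, Reserve yaw brake degraded=not → at least one input occurs → occurs.
Emergency stop down [OR]: Emergency hydraulic pack is down=occurs, Upper contactor is inoperative=not → at least one input occurs → occurs.
Rotor brake down [AND]: #3 pitch battery offline=occurs, Emergency stop down=occurs, Standby limit switch is inoperative=not → not all inputs occur → does not occur.
Pitch system lost [AND]: Rotor brake down=not, Pitch motor stuck=not, Forward rotor brake 2 faulted=occurs → not all inputs occur → does not occur.
Wind turbine shutdown fails [OR]: Safety chain inoperative=occurs, Pitch system lost=not → at least one input occurs → occurs.

Yes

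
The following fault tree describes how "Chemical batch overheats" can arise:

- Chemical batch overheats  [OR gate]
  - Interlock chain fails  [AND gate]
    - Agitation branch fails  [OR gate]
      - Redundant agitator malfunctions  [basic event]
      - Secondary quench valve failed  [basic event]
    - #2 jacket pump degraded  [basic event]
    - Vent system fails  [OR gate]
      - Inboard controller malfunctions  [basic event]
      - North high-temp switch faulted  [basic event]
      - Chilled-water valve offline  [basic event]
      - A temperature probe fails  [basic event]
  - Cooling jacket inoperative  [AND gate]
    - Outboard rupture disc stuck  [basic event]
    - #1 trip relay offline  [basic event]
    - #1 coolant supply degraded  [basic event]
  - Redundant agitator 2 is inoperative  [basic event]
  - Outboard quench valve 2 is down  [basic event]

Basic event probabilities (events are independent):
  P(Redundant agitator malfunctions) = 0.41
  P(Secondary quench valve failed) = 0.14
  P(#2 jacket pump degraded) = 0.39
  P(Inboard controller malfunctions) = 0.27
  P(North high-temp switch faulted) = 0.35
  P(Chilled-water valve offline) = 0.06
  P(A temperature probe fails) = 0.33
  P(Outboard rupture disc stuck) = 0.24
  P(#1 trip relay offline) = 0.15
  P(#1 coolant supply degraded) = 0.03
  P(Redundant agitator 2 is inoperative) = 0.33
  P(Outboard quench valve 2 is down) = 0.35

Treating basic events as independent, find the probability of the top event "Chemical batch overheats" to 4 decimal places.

0.6236

P(Agitation branch fails) [OR] = 1 − (1−0.41) × (1−0.14) = 0.492600
P(Vent system fails) [OR] = 1 − (1−0.27) × (1−0.35) × (1−0.06) × (1−0.33) = 0.701160
P(Interlock chain fails) [AND] = 0.492600 × 0.39 × 0.701160 = 0.134703
P(Cooling jacket inoperative) [AND] = 0.24 × 0.15 × 0.03 = 0.001080
P(Chemical batch overheats) [OR] = 1 − (1−0.134703) × (1−0.001080) × (1−0.33) × (1−0.35) = 0.623570
Rounded to 4 decimal places: P(Chemical batch overheats) ≈ 0.6236.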